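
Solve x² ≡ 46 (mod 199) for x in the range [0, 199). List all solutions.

Since 199 ≡ 3 (mod 4), a square root of 46 is 46^((199+1)/4) = 46^50 mod 199.
Repeated squaring: 46^2≡126, 46^4≡155, 46^8≡145, 46^16≡130, 46^32≡184 (mod 199).
46^50 = 46^(32+16+2) ≡ 65 (mod 199).
Check: 65² = 4225 ≡ 46 (mod 199). The two roots are 65 and 134.

65, 134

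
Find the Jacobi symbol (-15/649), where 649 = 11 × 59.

1

First reduce: -15 ≡ 634 (mod 649).
Pull out 2: since 649 ≡ 1 (mod 8), (2/649) = +1.
Reciprocity: 317 ≡ 1 and 649 ≡ 1 (mod 4), so (317/649) = +(649/317).
Reduce top mod 317: now compute (15/317).
Reciprocity: 15 ≡ 3 and 317 ≡ 1 (mod 4), so (15/317) = +(317/15).
Reduce top mod 15: now compute (2/15).
Pull out 2: since 15 ≡ 7 (mod 8), (2/15) = +1.
Reached (1/15) = 1. Collecting the sign flips along the way, the symbol is +1.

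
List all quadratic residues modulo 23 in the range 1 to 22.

Square k = 1,…,11 (k and 23−k give the same square):
1²=1, 2²=4, 3²=9, 4²=16, 5²≡2, 6²≡13, 7²≡3, 8²≡18, 9²≡12, 10²≡8, 11²≡6 (mod 23).
So the quadratic residues mod 23 are {1, 2, 3, 4, 6, 8, 9, 12, 13, 16, 18}.

1, 2, 3, 4, 6, 8, 9, 12, 13, 16, 18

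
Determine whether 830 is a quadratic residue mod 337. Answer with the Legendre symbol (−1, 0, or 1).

First reduce: 830 ≡ 156 (mod 337).
Pull out 2^2: since 337 ≡ 1 (mod 8), (2/337) = +1, so (2/337)^2 = +1.
Reciprocity: 39 ≡ 3 and 337 ≡ 1 (mod 4), so (39/337) = +(337/39).
Reduce top mod 39: now compute (25/39).
Reciprocity: 25 ≡ 1 and 39 ≡ 3 (mod 4), so (25/39) = +(39/25).
Reduce top mod 25: now compute (14/25).
Pull out 2: since 25 ≡ 1 (mod 8), (2/25) = +1.
Reciprocity: 7 ≡ 3 and 25 ≡ 1 (mod 4), so (7/25) = +(25/7).
Reduce top mod 7: now compute (4/7).
Pull out 2^2: since 7 ≡ 7 (mod 8), (2/7) = +1, so (2/7)^2 = +1.
Reached (1/7) = 1. Collecting the sign flips along the way, the symbol is +1.

1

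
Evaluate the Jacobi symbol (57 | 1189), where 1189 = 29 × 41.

Reciprocity: 57 ≡ 1 and 1189 ≡ 1 (mod 4), so (57/1189) = +(1189/57).
Reduce top mod 57: now compute (49/57).
Reciprocity: 49 ≡ 1 and 57 ≡ 1 (mod 4), so (49/57) = +(57/49).
Reduce top mod 49: now compute (8/49).
Pull out 2^3: since 49 ≡ 1 (mod 8), (2/49) = +1, so (2/49)^3 = +1.
Reached (1/49) = 1. Collecting the sign flips along the way, the symbol is +1.

1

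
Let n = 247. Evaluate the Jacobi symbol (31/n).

1

Reciprocity: 31 ≡ 3 and 247 ≡ 3 (mod 4), so (31/247) = −(247/31).
Reduce top mod 31: now compute (30/31).
Pull out 2: since 31 ≡ 7 (mod 8), (2/31) = +1.
Reciprocity: 15 ≡ 3 and 31 ≡ 3 (mod 4), so (15/31) = −(31/15).
Reduce top mod 15: now compute (1/15).
Reached (1/15) = 1. Collecting the sign flips along the way, the symbol is +1.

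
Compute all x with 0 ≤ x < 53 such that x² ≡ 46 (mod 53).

24, 29

53 ≡ 1 (mod 4), so we find a root by search.
Trying successive values, 24² = 576 ≡ 46 (mod 53). The other root is 53 − 24 = 29.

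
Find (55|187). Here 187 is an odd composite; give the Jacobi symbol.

Reciprocity: 55 ≡ 3 and 187 ≡ 3 (mod 4), so (55/187) = −(187/55).
Reduce top mod 55: now compute (22/55).
Pull out 2: since 55 ≡ 7 (mod 8), (2/55) = +1.
Reciprocity: 11 ≡ 3 and 55 ≡ 3 (mod 4), so (11/55) = −(55/11).
Reduce top mod 11: now compute (0/11).
Top reduces to 0: gcd > 1, so the symbol is 0.

0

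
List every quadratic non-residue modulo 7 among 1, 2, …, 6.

3, 5, 6

Square k = 1,…,3 (k and 7−k give the same square):
1²=1, 2²=4, 3²≡2 (mod 7).
The residues are {1, 2, 4}; the non-residues are the remaining 3 nonzero classes.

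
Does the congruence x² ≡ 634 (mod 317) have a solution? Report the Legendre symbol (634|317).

First reduce: 634 ≡ 0 (mod 317).
Top reduces to 0: gcd > 1, so the symbol is 0.

0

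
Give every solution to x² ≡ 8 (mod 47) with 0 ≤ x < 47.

14, 33

Since 47 ≡ 3 (mod 4), a square root of 8 is 8^((47+1)/4) = 8^12 mod 47.
Repeated squaring: 8^2≡17, 8^4≡7, 8^8≡2 (mod 47).
8^12 = 8^(8+4) ≡ 14 (mod 47).
Check: 14² = 196 ≡ 8 (mod 47). The two roots are 14 and 33.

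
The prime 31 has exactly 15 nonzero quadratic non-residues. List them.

3, 6, 11, 12, 13, 15, 17, 21, 22, 23, 24, 26, 27, 29, 30

Square k = 1,…,15 (k and 31−k give the same square):
1²=1, 2²=4, 3²=9, 4²=16, 5²=25, 6²≡5, 7²≡18, 8²≡2, 9²≡19, 10²≡7, 11²≡28, 12²≡20, 13²≡14, 14²≡10, 15²≡8 (mod 31).
The residues are {1, 2, 4, 5, 7, 8, 9, 10, 14, 16, 18, 19, 20, 25, 28}; the non-residues are the remaining 15 nonzero classes.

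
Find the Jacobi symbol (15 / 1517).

Reciprocity: 15 ≡ 3 and 1517 ≡ 1 (mod 4), so (15/1517) = +(1517/15).
Reduce top mod 15: now compute (2/15).
Pull out 2: since 15 ≡ 7 (mod 8), (2/15) = +1.
Reached (1/15) = 1. Collecting the sign flips along the way, the symbol is +1.

1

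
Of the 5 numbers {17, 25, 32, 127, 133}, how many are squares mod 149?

4

(17/149) = +1 → QR.
(25/149) = +1 → QR.
(32/149) = -1 → non-residue.
(127/149) = +1 → QR.
(133/149) = +1 → QR.
Total quadratic residues among the 5: 4.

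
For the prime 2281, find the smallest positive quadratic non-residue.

7

(2/2281) = +1, so 2 is a residue.
(3/2281) = +1, so 3 is a residue.
(4/2281) = +1, so 4 is a residue.
(5/2281) = +1, so 5 is a residue.
(6/2281) = +1, so 6 is a residue.
(7/2281) = −1, so 7 is the smallest positive non-residue mod 2281.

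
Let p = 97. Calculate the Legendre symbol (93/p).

Reciprocity: 93 ≡ 1 and 97 ≡ 1 (mod 4), so (93/97) = +(97/93).
Reduce top mod 93: now compute (4/93).
Pull out 2^2: since 93 ≡ 5 (mod 8), (2/93) = -1, so (2/93)^2 = +1.
Reached (1/93) = 1. Collecting the sign flips along the way, the symbol is +1.

1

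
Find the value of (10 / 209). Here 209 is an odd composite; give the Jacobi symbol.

Pull out 2: since 209 ≡ 1 (mod 8), (2/209) = +1.
Reciprocity: 5 ≡ 1 and 209 ≡ 1 (mod 4), so (5/209) = +(209/5).
Reduce top mod 5: now compute (4/5).
Pull out 2^2: since 5 ≡ 5 (mod 8), (2/5) = -1, so (2/5)^2 = +1.
Reached (1/5) = 1. Collecting the sign flips along the way, the symbol is +1.

1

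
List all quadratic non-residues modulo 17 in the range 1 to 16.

Square k = 1,…,8 (k and 17−k give the same square):
1²=1, 2²=4, 3²=9, 4²=16, 5²≡8, 6²≡2, 7²≡15, 8²≡13 (mod 17).
The residues are {1, 2, 4, 8, 9, 13, 15, 16}; the non-residues are the remaining 8 nonzero classes.

3 5 6 7 10 11 12 14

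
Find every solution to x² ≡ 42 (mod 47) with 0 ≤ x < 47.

Since 47 ≡ 3 (mod 4), a square root of 42 is 42^((47+1)/4) = 42^12 mod 47.
Repeated squaring: 42^2≡25, 42^4≡14, 42^8≡8 (mod 47).
42^12 = 42^(8+4) ≡ 18 (mod 47).
Check: 18² = 324 ≡ 42 (mod 47). The two roots are 18 and 29.

18, 29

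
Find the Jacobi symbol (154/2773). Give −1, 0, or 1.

Pull out 2: since 2773 ≡ 5 (mod 8), (2/2773) = -1.
Reciprocity: 77 ≡ 1 and 2773 ≡ 1 (mod 4), so (77/2773) = +(2773/77).
Reduce top mod 77: now compute (1/77).
Reached (1/77) = 1. Collecting the sign flips along the way, the symbol is -1.

-1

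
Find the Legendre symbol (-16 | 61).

First reduce: -16 ≡ 45 (mod 61).
Reciprocity: 45 ≡ 1 and 61 ≡ 1 (mod 4), so (45/61) = +(61/45).
Reduce top mod 45: now compute (16/45).
Pull out 2^4: since 45 ≡ 5 (mod 8), (2/45) = -1, so (2/45)^4 = +1.
Reached (1/45) = 1. Collecting the sign flips along the way, the symbol is +1.

1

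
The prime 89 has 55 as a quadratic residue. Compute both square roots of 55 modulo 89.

12, 77

89 ≡ 1 (mod 4), so we find a root by search.
Trying successive values, 12² = 144 ≡ 55 (mod 89). The other root is 89 − 12 = 77.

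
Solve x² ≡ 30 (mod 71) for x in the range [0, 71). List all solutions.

32, 39

Since 71 ≡ 3 (mod 4), a square root of 30 is 30^((71+1)/4) = 30^18 mod 71.
Repeated squaring: 30^2≡48, 30^4≡32, 30^8≡30, 30^16≡48 (mod 71).
30^18 = 30^(16+2) ≡ 32 (mod 71).
Check: 32² = 1024 ≡ 30 (mod 71). The two roots are 32 and 39.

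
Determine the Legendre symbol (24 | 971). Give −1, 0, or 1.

Pull out 2^3: since 971 ≡ 3 (mod 8), (2/971) = -1, so (2/971)^3 = -1.
Reciprocity: 3 ≡ 3 and 971 ≡ 3 (mod 4), so (3/971) = −(971/3).
Reduce top mod 3: now compute (2/3).
Pull out 2: since 3 ≡ 3 (mod 8), (2/3) = -1.
Reached (1/3) = 1. Collecting the sign flips along the way, the symbol is -1.

-1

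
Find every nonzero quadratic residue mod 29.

Square k = 1,…,14 (k and 29−k give the same square):
1²=1, 2²=4, 3²=9, 4²=16, 5²=25, 6²≡7, 7²≡20, 8²≡6, 9²≡23, 10²≡13, 11²≡5, 12²≡28, 13²≡24, 14²≡22 (mod 29).
So the quadratic residues mod 29 are {1, 4, 5, 6, 7, 9, 13, 16, 20, 22, 23, 24, 25, 28}.

1, 4, 5, 6, 7, 9, 13, 16, 20, 22, 23, 24, 25, 28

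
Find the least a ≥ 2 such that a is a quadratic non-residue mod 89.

3

(2/89) = +1, so 2 is a residue.
(3/89) = −1, so 3 is the smallest positive non-residue mod 89.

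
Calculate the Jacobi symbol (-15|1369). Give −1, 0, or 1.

1

First reduce: -15 ≡ 1354 (mod 1369).
Pull out 2: since 1369 ≡ 1 (mod 8), (2/1369) = +1.
Reciprocity: 677 ≡ 1 and 1369 ≡ 1 (mod 4), so (677/1369) = +(1369/677).
Reduce top mod 677: now compute (15/677).
Reciprocity: 15 ≡ 3 and 677 ≡ 1 (mod 4), so (15/677) = +(677/15).
Reduce top mod 15: now compute (2/15).
Pull out 2: since 15 ≡ 7 (mod 8), (2/15) = +1.
Reached (1/15) = 1. Collecting the sign flips along the way, the symbol is +1.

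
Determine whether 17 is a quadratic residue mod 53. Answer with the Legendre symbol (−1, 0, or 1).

Reciprocity: 17 ≡ 1 and 53 ≡ 1 (mod 4), so (17/53) = +(53/17).
Reduce top mod 17: now compute (2/17).
Pull out 2: since 17 ≡ 1 (mod 8), (2/17) = +1.
Reached (1/17) = 1. Collecting the sign flips along the way, the symbol is +1.

1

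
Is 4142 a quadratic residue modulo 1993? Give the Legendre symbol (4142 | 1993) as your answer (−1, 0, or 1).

1

First reduce: 4142 ≡ 156 (mod 1993).
Pull out 2^2: since 1993 ≡ 1 (mod 8), (2/1993) = +1, so (2/1993)^2 = +1.
Reciprocity: 39 ≡ 3 and 1993 ≡ 1 (mod 4), so (39/1993) = +(1993/39).
Reduce top mod 39: now compute (4/39).
Pull out 2^2: since 39 ≡ 7 (mod 8), (2/39) = +1, so (2/39)^2 = +1.
Reached (1/39) = 1. Collecting the sign flips along the way, the symbol is +1.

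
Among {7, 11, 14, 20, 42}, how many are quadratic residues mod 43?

2

(7/43) = -1 → non-residue.
(11/43) = +1 → QR.
(14/43) = +1 → QR.
(20/43) = -1 → non-residue.
(42/43) = -1 → non-residue.
Total quadratic residues among the 5: 2.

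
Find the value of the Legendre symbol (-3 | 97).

Euler's criterion: (-3/97) ≡ 94^48 (mod 97).
94^2 ≡ 9 (mod 97)
94^4 ≡ 81 (mod 97)
94^8 ≡ 62 (mod 97)
94^16 ≡ 61 (mod 97)
94^32 ≡ 35 (mod 97)
94^48 = 94^(32+16) ≡ 1 (mod 97).
Result is 1, so (-3/97) = 1.

1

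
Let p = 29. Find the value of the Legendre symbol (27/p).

-1

Reciprocity: 27 ≡ 3 and 29 ≡ 1 (mod 4), so (27/29) = +(29/27).
Reduce top mod 27: now compute (2/27).
Pull out 2: since 27 ≡ 3 (mod 8), (2/27) = -1.
Reached (1/27) = 1. Collecting the sign flips along the way, the symbol is -1.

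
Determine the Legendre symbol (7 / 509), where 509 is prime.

Reciprocity: 7 ≡ 3 and 509 ≡ 1 (mod 4), so (7/509) = +(509/7).
Reduce top mod 7: now compute (5/7).
Reciprocity: 5 ≡ 1 and 7 ≡ 3 (mod 4), so (5/7) = +(7/5).
Reduce top mod 5: now compute (2/5).
Pull out 2: since 5 ≡ 5 (mod 8), (2/5) = -1.
Reached (1/5) = 1. Collecting the sign flips along the way, the symbol is -1.

-1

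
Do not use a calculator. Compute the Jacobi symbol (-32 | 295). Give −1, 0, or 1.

First reduce: -32 ≡ 263 (mod 295).
Reciprocity: 263 ≡ 3 and 295 ≡ 3 (mod 4), so (263/295) = −(295/263).
Reduce top mod 263: now compute (32/263).
Pull out 2^5: since 263 ≡ 7 (mod 8), (2/263) = +1, so (2/263)^5 = +1.
Reached (1/263) = 1. Collecting the sign flips along the way, the symbol is -1.

-1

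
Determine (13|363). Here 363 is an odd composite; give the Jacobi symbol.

1

Reciprocity: 13 ≡ 1 and 363 ≡ 3 (mod 4), so (13/363) = +(363/13).
Reduce top mod 13: now compute (12/13).
Pull out 2^2: since 13 ≡ 5 (mod 8), (2/13) = -1, so (2/13)^2 = +1.
Reciprocity: 3 ≡ 3 and 13 ≡ 1 (mod 4), so (3/13) = +(13/3).
Reduce top mod 3: now compute (1/3).
Reached (1/3) = 1. Collecting the sign flips along the way, the symbol is +1.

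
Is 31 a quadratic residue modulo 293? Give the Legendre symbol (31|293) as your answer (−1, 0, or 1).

1

Euler's criterion: (31/293) ≡ 31^146 (mod 293).
31^2 ≡ 82 (mod 293)
31^4 ≡ 278 (mod 293)
31^8 ≡ 225 (mod 293)
31^16 ≡ 229 (mod 293)
31^32 ≡ 287 (mod 293)
31^64 ≡ 36 (mod 293)
31^128 ≡ 124 (mod 293)
31^146 = 31^(128+16+2) ≡ 1 (mod 293).
Result is 1, so (31/293) = 1.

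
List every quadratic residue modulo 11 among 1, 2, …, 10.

Square k = 1,…,5 (k and 11−k give the same square):
1²=1, 2²=4, 3²=9, 4²≡5, 5²≡3 (mod 11).
So the quadratic residues mod 11 are {1, 3, 4, 5, 9}.

1 3 4 5 9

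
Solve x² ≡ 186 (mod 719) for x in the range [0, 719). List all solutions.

357, 362

Since 719 ≡ 3 (mod 4), a square root of 186 is 186^((719+1)/4) = 186^180 mod 719.
Repeated squaring: 186^2≡84, 186^4≡585, 186^8≡700, 186^16≡361, 186^32≡182, 186^64≡50, 186^128≡343 (mod 719).
186^180 = 186^(128+32+16+4) ≡ 362 (mod 719).
Check: 362² = 131044 ≡ 186 (mod 719). The two roots are 357 and 362.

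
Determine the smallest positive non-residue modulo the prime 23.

5

(2/23) = +1, so 2 is a residue.
(3/23) = +1, so 3 is a residue.
(4/23) = +1, so 4 is a residue.
(5/23) = −1, so 5 is the smallest positive non-residue mod 23.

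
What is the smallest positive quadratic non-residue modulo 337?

5

(2/337) = +1, so 2 is a residue.
(3/337) = +1, so 3 is a residue.
(4/337) = +1, so 4 is a residue.
(5/337) = −1, so 5 is the smallest positive non-residue mod 337.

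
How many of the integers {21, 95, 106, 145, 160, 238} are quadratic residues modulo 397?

(21/397) = -1 → non-residue.
(95/397) = -1 → non-residue.
(106/397) = +1 → QR.
(145/397) = -1 → non-residue.
(160/397) = +1 → QR.
(238/397) = -1 → non-residue.
Total quadratic residues among the 6: 2.

2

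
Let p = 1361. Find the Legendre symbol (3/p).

-1

Reciprocity: 3 ≡ 3 and 1361 ≡ 1 (mod 4), so (3/1361) = +(1361/3).
Reduce top mod 3: now compute (2/3).
Pull out 2: since 3 ≡ 3 (mod 8), (2/3) = -1.
Reached (1/3) = 1. Collecting the sign flips along the way, the symbol is -1.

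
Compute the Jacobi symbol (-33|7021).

1

First reduce: -33 ≡ 6988 (mod 7021).
Pull out 2^2: since 7021 ≡ 5 (mod 8), (2/7021) = -1, so (2/7021)^2 = +1.
Reciprocity: 1747 ≡ 3 and 7021 ≡ 1 (mod 4), so (1747/7021) = +(7021/1747).
Reduce top mod 1747: now compute (33/1747).
Reciprocity: 33 ≡ 1 and 1747 ≡ 3 (mod 4), so (33/1747) = +(1747/33).
Reduce top mod 33: now compute (31/33).
Reciprocity: 31 ≡ 3 and 33 ≡ 1 (mod 4), so (31/33) = +(33/31).
Reduce top mod 31: now compute (2/31).
Pull out 2: since 31 ≡ 7 (mod 8), (2/31) = +1.
Reached (1/31) = 1. Collecting the sign flips along the way, the symbol is +1.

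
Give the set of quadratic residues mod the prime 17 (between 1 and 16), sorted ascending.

Square k = 1,…,8 (k and 17−k give the same square):
1²=1, 2²=4, 3²=9, 4²=16, 5²≡8, 6²≡2, 7²≡15, 8²≡13 (mod 17).
So the quadratic residues mod 17 are {1, 2, 4, 8, 9, 13, 15, 16}.

1, 2, 4, 8, 9, 13, 15, 16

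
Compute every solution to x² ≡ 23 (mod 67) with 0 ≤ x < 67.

31, 36

Since 67 ≡ 3 (mod 4), a square root of 23 is 23^((67+1)/4) = 23^17 mod 67.
Repeated squaring: 23^2≡60, 23^4≡49, 23^8≡56, 23^16≡54 (mod 67).
23^17 = 23^(16+1) ≡ 36 (mod 67).
Check: 36² = 1296 ≡ 23 (mod 67). The two roots are 31 and 36.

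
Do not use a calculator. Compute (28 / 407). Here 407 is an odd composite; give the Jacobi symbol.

-1

Pull out 2^2: since 407 ≡ 7 (mod 8), (2/407) = +1, so (2/407)^2 = +1.
Reciprocity: 7 ≡ 3 and 407 ≡ 3 (mod 4), so (7/407) = −(407/7).
Reduce top mod 7: now compute (1/7).
Reached (1/7) = 1. Collecting the sign flips along the way, the symbol is -1.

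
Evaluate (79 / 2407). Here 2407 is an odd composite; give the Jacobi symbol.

1

Reciprocity: 79 ≡ 3 and 2407 ≡ 3 (mod 4), so (79/2407) = −(2407/79).
Reduce top mod 79: now compute (37/79).
Reciprocity: 37 ≡ 1 and 79 ≡ 3 (mod 4), so (37/79) = +(79/37).
Reduce top mod 37: now compute (5/37).
Reciprocity: 5 ≡ 1 and 37 ≡ 1 (mod 4), so (5/37) = +(37/5).
Reduce top mod 5: now compute (2/5).
Pull out 2: since 5 ≡ 5 (mod 8), (2/5) = -1.
Reached (1/5) = 1. Collecting the sign flips along the way, the symbol is +1.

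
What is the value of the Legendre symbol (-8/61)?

-1

Euler's criterion: (-8/61) ≡ 53^30 (mod 61).
53^2 ≡ 3 (mod 61)
53^4 ≡ 9 (mod 61)
53^8 ≡ 20 (mod 61)
53^16 ≡ 34 (mod 61)
53^30 = 53^(16+8+4+2) ≡ 60 (mod 61).
Result is 60 ≡ −1, so (-8/61) = −1.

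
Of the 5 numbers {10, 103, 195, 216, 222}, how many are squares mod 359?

(10/359) = +1 → QR.
(103/359) = -1 → non-residue.
(195/359) = -1 → non-residue.
(216/359) = +1 → QR.
(222/359) = +1 → QR.
Total quadratic residues among the 5: 3.

3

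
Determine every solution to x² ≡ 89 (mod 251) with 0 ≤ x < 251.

66, 185

Since 251 ≡ 3 (mod 4), a square root of 89 is 89^((251+1)/4) = 89^63 mod 251.
Repeated squaring: 89^2≡140, 89^4≡22, 89^8≡233, 89^16≡73, 89^32≡58 (mod 251).
89^63 = 89^(32+16+8+4+2+1) ≡ 66 (mod 251).
Check: 66² = 4356 ≡ 89 (mod 251). The two roots are 66 and 185.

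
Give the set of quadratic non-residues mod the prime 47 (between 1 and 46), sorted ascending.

5 10 11 13 15 19 20 22 23 26 29 30 31 33 35 38 39 40 41 43 44 45 46

Square k = 1,…,23 (k and 47−k give the same square):
1²=1, 2²=4, 3²=9, 4²=16, 5²=25, 6²=36, 7²≡2, 8²≡17, 9²≡34, 10²≡6, 11²≡27, 12²≡3, 13²≡28, 14²≡8, 15²≡37, 16²≡21, 17²≡7, 18²≡42, 19²≡32, 20²≡24, 21²≡18, 22²≡14, 23²≡12 (mod 47).
The residues are {1, 2, 3, 4, 6, 7, 8, 9, 12, 14, 16, 17, 18, 21, 24, 25, 27, 28, 32, 34, 36, 37, 42}; the non-residues are the remaining 23 nonzero classes.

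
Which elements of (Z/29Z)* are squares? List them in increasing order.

Square k = 1,…,14 (k and 29−k give the same square):
1²=1, 2²=4, 3²=9, 4²=16, 5²=25, 6²≡7, 7²≡20, 8²≡6, 9²≡23, 10²≡13, 11²≡5, 12²≡28, 13²≡24, 14²≡22 (mod 29).
So the quadratic residues mod 29 are {1, 4, 5, 6, 7, 9, 13, 16, 20, 22, 23, 24, 25, 28}.

1, 4, 5, 6, 7, 9, 13, 16, 20, 22, 23, 24, 25, 28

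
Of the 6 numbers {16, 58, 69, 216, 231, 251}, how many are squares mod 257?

(16/257) = +1 → QR.
(58/257) = +1 → QR.
(69/257) = -1 → non-residue.
(216/257) = -1 → non-residue.
(231/257) = +1 → QR.
(251/257) = -1 → non-residue.
Total quadratic residues among the 6: 3.

3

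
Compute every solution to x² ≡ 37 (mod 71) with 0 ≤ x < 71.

Since 71 ≡ 3 (mod 4), a square root of 37 is 37^((71+1)/4) = 37^18 mod 71.
Repeated squaring: 37^2≡20, 37^4≡45, 37^8≡37, 37^16≡20 (mod 71).
37^18 = 37^(16+2) ≡ 45 (mod 71).
Check: 45² = 2025 ≡ 37 (mod 71). The two roots are 26 and 45.

26, 45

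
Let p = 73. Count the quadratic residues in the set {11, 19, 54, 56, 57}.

3

(11/73) = -1 → non-residue.
(19/73) = +1 → QR.
(54/73) = +1 → QR.
(56/73) = -1 → non-residue.
(57/73) = +1 → QR.
Total quadratic residues among the 5: 3.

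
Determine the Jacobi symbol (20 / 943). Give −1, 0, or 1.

Pull out 2^2: since 943 ≡ 7 (mod 8), (2/943) = +1, so (2/943)^2 = +1.
Reciprocity: 5 ≡ 1 and 943 ≡ 3 (mod 4), so (5/943) = +(943/5).
Reduce top mod 5: now compute (3/5).
Reciprocity: 3 ≡ 3 and 5 ≡ 1 (mod 4), so (3/5) = +(5/3).
Reduce top mod 3: now compute (2/3).
Pull out 2: since 3 ≡ 3 (mod 8), (2/3) = -1.
Reached (1/3) = 1. Collecting the sign flips along the way, the symbol is -1.

-1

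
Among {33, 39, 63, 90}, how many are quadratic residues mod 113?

1

(33/113) = -1 → non-residue.
(39/113) = -1 → non-residue.
(63/113) = +1 → QR.
(90/113) = -1 → non-residue.
Total quadratic residues among the 4: 1.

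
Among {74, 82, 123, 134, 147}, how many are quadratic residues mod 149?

(74/149) = -1 → non-residue.
(82/149) = +1 → QR.
(123/149) = +1 → QR.
(134/149) = -1 → non-residue.
(147/149) = -1 → non-residue.
Total quadratic residues among the 5: 2.

2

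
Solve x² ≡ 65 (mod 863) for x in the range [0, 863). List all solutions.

311, 552

Since 863 ≡ 3 (mod 4), a square root of 65 is 65^((863+1)/4) = 65^216 mod 863.
Repeated squaring: 65^2≡773, 65^4≡333, 65^8≡425, 65^16≡258, 65^32≡113, 65^64≡687, 65^128≡771 (mod 863).
65^216 = 65^(128+64+16+8) ≡ 311 (mod 863).
Check: 311² = 96721 ≡ 65 (mod 863). The two roots are 311 and 552.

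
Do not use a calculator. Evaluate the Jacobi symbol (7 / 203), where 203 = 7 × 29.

Reciprocity: 7 ≡ 3 and 203 ≡ 3 (mod 4), so (7/203) = −(203/7).
Reduce top mod 7: now compute (0/7).
Top reduces to 0: gcd > 1, so the symbol is 0.

0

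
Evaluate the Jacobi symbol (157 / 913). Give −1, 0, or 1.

-1

Reciprocity: 157 ≡ 1 and 913 ≡ 1 (mod 4), so (157/913) = +(913/157).
Reduce top mod 157: now compute (128/157).
Pull out 2^7: since 157 ≡ 5 (mod 8), (2/157) = -1, so (2/157)^7 = -1.
Reached (1/157) = 1. Collecting the sign flips along the way, the symbol is -1.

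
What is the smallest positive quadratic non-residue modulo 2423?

(2/2423) = +1, so 2 is a residue.
(3/2423) = +1, so 3 is a residue.
(4/2423) = +1, so 4 is a residue.
(5/2423) = −1, so 5 is the smallest positive non-residue mod 2423.

5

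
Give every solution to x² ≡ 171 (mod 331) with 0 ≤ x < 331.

59, 272

Since 331 ≡ 3 (mod 4), a square root of 171 is 171^((331+1)/4) = 171^83 mod 331.
Repeated squaring: 171^2≡113, 171^4≡191, 171^8≡71, 171^16≡76, 171^32≡149, 171^64≡24 (mod 331).
171^83 = 171^(64+16+2+1) ≡ 272 (mod 331).
Check: 272² = 73984 ≡ 171 (mod 331). The two roots are 59 and 272.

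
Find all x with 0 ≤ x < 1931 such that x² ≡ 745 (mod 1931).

Since 1931 ≡ 3 (mod 4), a square root of 745 is 745^((1931+1)/4) = 745^483 mod 1931.
Repeated squaring: 745^2≡828, 745^4≡79, 745^8≡448, 745^16≡1811, 745^32≡883, 745^64≡1496, 745^128≡1918, 745^256≡169 (mod 1931).
745^483 = 745^(256+128+64+32+2+1) ≡ 1714 (mod 1931).
Check: 1714² = 2937796 ≡ 745 (mod 1931). The two roots are 217 and 1714.

217, 1714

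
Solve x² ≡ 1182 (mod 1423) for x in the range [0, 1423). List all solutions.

601, 822

Since 1423 ≡ 3 (mod 4), a square root of 1182 is 1182^((1423+1)/4) = 1182^356 mod 1423.
Repeated squaring: 1182^2≡1161, 1182^4≡340, 1182^8≡337, 1182^16≡1152, 1182^32≡868, 1182^64≡657, 1182^128≡480, 1182^256≡1297 (mod 1423).
1182^356 = 1182^(256+64+32+4) ≡ 822 (mod 1423).
Check: 822² = 675684 ≡ 1182 (mod 1423). The two roots are 601 and 822.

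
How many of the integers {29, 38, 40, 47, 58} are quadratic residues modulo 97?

(29/97) = -1 → non-residue.
(38/97) = -1 → non-residue.
(40/97) = -1 → non-residue.
(47/97) = +1 → QR.
(58/97) = -1 → non-residue.
Total quadratic residues among the 5: 1.

1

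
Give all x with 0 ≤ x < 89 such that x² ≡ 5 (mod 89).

19, 70

89 ≡ 1 (mod 4), so we find a root by search.
Trying successive values, 19² = 361 ≡ 5 (mod 89). The other root is 89 − 19 = 70.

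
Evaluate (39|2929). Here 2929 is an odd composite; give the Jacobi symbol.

Reciprocity: 39 ≡ 3 and 2929 ≡ 1 (mod 4), so (39/2929) = +(2929/39).
Reduce top mod 39: now compute (4/39).
Pull out 2^2: since 39 ≡ 7 (mod 8), (2/39) = +1, so (2/39)^2 = +1.
Reached (1/39) = 1. Collecting the sign flips along the way, the symbol is +1.

1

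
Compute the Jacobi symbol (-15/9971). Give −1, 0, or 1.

-1

First reduce: -15 ≡ 9956 (mod 9971).
Pull out 2^2: since 9971 ≡ 3 (mod 8), (2/9971) = -1, so (2/9971)^2 = +1.
Reciprocity: 2489 ≡ 1 and 9971 ≡ 3 (mod 4), so (2489/9971) = +(9971/2489).
Reduce top mod 2489: now compute (15/2489).
Reciprocity: 15 ≡ 3 and 2489 ≡ 1 (mod 4), so (15/2489) = +(2489/15).
Reduce top mod 15: now compute (14/15).
Pull out 2: since 15 ≡ 7 (mod 8), (2/15) = +1.
Reciprocity: 7 ≡ 3 and 15 ≡ 3 (mod 4), so (7/15) = −(15/7).
Reduce top mod 7: now compute (1/7).
Reached (1/7) = 1. Collecting the sign flips along the way, the symbol is -1.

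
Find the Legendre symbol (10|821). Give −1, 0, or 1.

-1

Pull out 2: since 821 ≡ 5 (mod 8), (2/821) = -1.
Reciprocity: 5 ≡ 1 and 821 ≡ 1 (mod 4), so (5/821) = +(821/5).
Reduce top mod 5: now compute (1/5).
Reached (1/5) = 1. Collecting the sign flips along the way, the symbol is -1.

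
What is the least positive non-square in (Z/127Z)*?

3

(2/127) = +1, so 2 is a residue.
(3/127) = −1, so 3 is the smallest positive non-residue mod 127.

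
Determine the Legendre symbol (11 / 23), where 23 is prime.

-1

Reciprocity: 11 ≡ 3 and 23 ≡ 3 (mod 4), so (11/23) = −(23/11).
Reduce top mod 11: now compute (1/11).
Reached (1/11) = 1. Collecting the sign flips along the way, the symbol is -1.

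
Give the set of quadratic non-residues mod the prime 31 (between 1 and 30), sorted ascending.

3, 6, 11, 12, 13, 15, 17, 21, 22, 23, 24, 26, 27, 29, 30

Square k = 1,…,15 (k and 31−k give the same square):
1²=1, 2²=4, 3²=9, 4²=16, 5²=25, 6²≡5, 7²≡18, 8²≡2, 9²≡19, 10²≡7, 11²≡28, 12²≡20, 13²≡14, 14²≡10, 15²≡8 (mod 31).
The residues are {1, 2, 4, 5, 7, 8, 9, 10, 14, 16, 18, 19, 20, 25, 28}; the non-residues are the remaining 15 nonzero classes.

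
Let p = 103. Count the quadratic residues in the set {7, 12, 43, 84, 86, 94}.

(7/103) = +1 → QR.
(12/103) = -1 → non-residue.
(43/103) = -1 → non-residue.
(84/103) = -1 → non-residue.
(86/103) = -1 → non-residue.
(94/103) = -1 → non-residue.
Total quadratic residues among the 6: 1.

1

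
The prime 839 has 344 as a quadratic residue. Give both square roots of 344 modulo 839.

84, 755

Since 839 ≡ 3 (mod 4), a square root of 344 is 344^((839+1)/4) = 344^210 mod 839.
Repeated squaring: 344^2≡37, 344^4≡530, 344^8≡674, 344^16≡377, 344^32≡338, 344^64≡140, 344^128≡303 (mod 839).
344^210 = 344^(128+64+16+2) ≡ 84 (mod 839).
Check: 84² = 7056 ≡ 344 (mod 839). The two roots are 84 and 755.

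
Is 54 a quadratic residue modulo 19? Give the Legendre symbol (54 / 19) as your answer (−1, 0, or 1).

Euler's criterion: (54/19) ≡ 16^9 (mod 19).
16^2 ≡ 9 (mod 19)
16^4 ≡ 5 (mod 19)
16^8 ≡ 6 (mod 19)
16^9 = 16^(8+1) ≡ 1 (mod 19).
Result is 1, so (54/19) = 1.

1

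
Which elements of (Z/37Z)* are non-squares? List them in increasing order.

2, 5, 6, 8, 13, 14, 15, 17, 18, 19, 20, 22, 23, 24, 29, 31, 32, 35

Square k = 1,…,18 (k and 37−k give the same square):
1²=1, 2²=4, 3²=9, 4²=16, 5²=25, 6²=36, 7²≡12, 8²≡27, 9²≡7, 10²≡26, 11²≡10, 12²≡33, 13²≡21, 14²≡11, 15²≡3, 16²≡34, 17²≡30, 18²≡28 (mod 37).
The residues are {1, 3, 4, 7, 9, 10, 11, 12, 16, 21, 25, 26, 27, 28, 30, 33, 34, 36}; the non-residues are the remaining 18 nonzero classes.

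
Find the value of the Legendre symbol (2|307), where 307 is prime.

-1

Pull out 2: since 307 ≡ 3 (mod 8), (2/307) = -1.
Reached (1/307) = 1. Collecting the sign flips along the way, the symbol is -1.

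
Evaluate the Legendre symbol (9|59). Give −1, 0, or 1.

Euler's criterion: (9/59) ≡ 9^29 (mod 59).
9^2 ≡ 22 (mod 59)
9^4 ≡ 12 (mod 59)
9^8 ≡ 26 (mod 59)
9^16 ≡ 27 (mod 59)
9^29 = 9^(16+8+4+1) ≡ 1 (mod 59).
Result is 1, so (9/59) = 1.

1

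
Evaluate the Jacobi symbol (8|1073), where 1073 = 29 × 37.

1

Pull out 2^3: since 1073 ≡ 1 (mod 8), (2/1073) = +1, so (2/1073)^3 = +1.
Reached (1/1073) = 1. Collecting the sign flips along the way, the symbol is +1.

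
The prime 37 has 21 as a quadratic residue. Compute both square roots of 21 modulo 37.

37 ≡ 1 (mod 4), so we find a root by search.
Trying successive values, 13² = 169 ≡ 21 (mod 37). The other root is 37 − 13 = 24.

13, 24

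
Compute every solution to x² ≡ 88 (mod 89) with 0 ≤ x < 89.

34, 55

89 ≡ 1 (mod 4), so we find a root by search.
Trying successive values, 34² = 1156 ≡ 88 (mod 89). The other root is 89 − 34 = 55.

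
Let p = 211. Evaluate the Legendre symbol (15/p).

-1

Euler's criterion: (15/211) ≡ 15^105 (mod 211).
15^2 ≡ 14 (mod 211)
15^4 ≡ 196 (mod 211)
15^8 ≡ 14 (mod 211)
15^16 ≡ 196 (mod 211)
15^32 ≡ 14 (mod 211)
15^64 ≡ 196 (mod 211)
15^105 = 15^(64+32+8+1) ≡ 210 (mod 211).
Result is 210 ≡ −1, so (15/211) = −1.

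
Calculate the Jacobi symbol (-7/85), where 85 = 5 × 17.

First reduce: -7 ≡ 78 (mod 85).
Pull out 2: since 85 ≡ 5 (mod 8), (2/85) = -1.
Reciprocity: 39 ≡ 3 and 85 ≡ 1 (mod 4), so (39/85) = +(85/39).
Reduce top mod 39: now compute (7/39).
Reciprocity: 7 ≡ 3 and 39 ≡ 3 (mod 4), so (7/39) = −(39/7).
Reduce top mod 7: now compute (4/7).
Pull out 2^2: since 7 ≡ 7 (mod 8), (2/7) = +1, so (2/7)^2 = +1.
Reached (1/7) = 1. Collecting the sign flips along the way, the symbol is +1.

1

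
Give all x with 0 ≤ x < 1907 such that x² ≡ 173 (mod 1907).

158, 1749

Since 1907 ≡ 3 (mod 4), a square root of 173 is 173^((1907+1)/4) = 173^477 mod 1907.
Repeated squaring: 173^2≡1324, 173^4≡443, 173^8≡1735, 173^16≡979, 173^32≡1127, 173^64≡67, 173^128≡675, 173^256≡1759 (mod 1907).
173^477 = 173^(256+128+64+16+8+4+1) ≡ 158 (mod 1907).
Check: 158² = 24964 ≡ 173 (mod 1907). The two roots are 158 and 1749.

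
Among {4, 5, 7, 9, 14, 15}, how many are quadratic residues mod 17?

3

(4/17) = +1 → QR.
(5/17) = -1 → non-residue.
(7/17) = -1 → non-residue.
(9/17) = +1 → QR.
(14/17) = -1 → non-residue.
(15/17) = +1 → QR.
Total quadratic residues among the 6: 3.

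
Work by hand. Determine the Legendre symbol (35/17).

First reduce: 35 ≡ 1 (mod 17).
Reached (1/17) = 1. Collecting the sign flips along the way, the symbol is +1.

1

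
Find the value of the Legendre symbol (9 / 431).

1

Reciprocity: 9 ≡ 1 and 431 ≡ 3 (mod 4), so (9/431) = +(431/9).
Reduce top mod 9: now compute (8/9).
Pull out 2^3: since 9 ≡ 1 (mod 8), (2/9) = +1, so (2/9)^3 = +1.
Reached (1/9) = 1. Collecting the sign flips along the way, the symbol is +1.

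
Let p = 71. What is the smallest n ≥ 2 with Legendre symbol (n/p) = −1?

(2/71) = +1, so 2 is a residue.
(3/71) = +1, so 3 is a residue.
(4/71) = +1, so 4 is a residue.
(5/71) = +1, so 5 is a residue.
(6/71) = +1, so 6 is a residue.
(7/71) = −1, so 7 is the smallest positive non-residue mod 71.

7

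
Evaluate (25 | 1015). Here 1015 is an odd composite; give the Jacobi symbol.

0

Reciprocity: 25 ≡ 1 and 1015 ≡ 3 (mod 4), so (25/1015) = +(1015/25).
Reduce top mod 25: now compute (15/25).
Reciprocity: 15 ≡ 3 and 25 ≡ 1 (mod 4), so (15/25) = +(25/15).
Reduce top mod 15: now compute (10/15).
Pull out 2: since 15 ≡ 7 (mod 8), (2/15) = +1.
Reciprocity: 5 ≡ 1 and 15 ≡ 3 (mod 4), so (5/15) = +(15/5).
Reduce top mod 5: now compute (0/5).
Top reduces to 0: gcd > 1, so the symbol is 0.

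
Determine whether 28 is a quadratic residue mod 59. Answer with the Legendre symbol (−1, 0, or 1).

Pull out 2^2: since 59 ≡ 3 (mod 8), (2/59) = -1, so (2/59)^2 = +1.
Reciprocity: 7 ≡ 3 and 59 ≡ 3 (mod 4), so (7/59) = −(59/7).
Reduce top mod 7: now compute (3/7).
Reciprocity: 3 ≡ 3 and 7 ≡ 3 (mod 4), so (3/7) = −(7/3).
Reduce top mod 3: now compute (1/3).
Reached (1/3) = 1. Collecting the sign flips along the way, the symbol is +1.

1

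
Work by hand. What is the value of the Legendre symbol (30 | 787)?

-1

Euler's criterion: (30/787) ≡ 30^393 (mod 787).
30^2 ≡ 113 (mod 787)
30^4 ≡ 177 (mod 787)
30^8 ≡ 636 (mod 787)
30^16 ≡ 765 (mod 787)
30^32 ≡ 484 (mod 787)
30^64 ≡ 517 (mod 787)
30^128 ≡ 496 (mod 787)
30^256 ≡ 472 (mod 787)
30^393 = 30^(256+128+8+1) ≡ 786 (mod 787).
Result is 786 ≡ −1, so (30/787) = −1.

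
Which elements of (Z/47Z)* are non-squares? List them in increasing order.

5 10 11 13 15 19 20 22 23 26 29 30 31 33 35 38 39 40 41 43 44 45 46

Square k = 1,…,23 (k and 47−k give the same square):
1²=1, 2²=4, 3²=9, 4²=16, 5²=25, 6²=36, 7²≡2, 8²≡17, 9²≡34, 10²≡6, 11²≡27, 12²≡3, 13²≡28, 14²≡8, 15²≡37, 16²≡21, 17²≡7, 18²≡42, 19²≡32, 20²≡24, 21²≡18, 22²≡14, 23²≡12 (mod 47).
The residues are {1, 2, 3, 4, 6, 7, 8, 9, 12, 14, 16, 17, 18, 21, 24, 25, 27, 28, 32, 34, 36, 37, 42}; the non-residues are the remaining 23 nonzero classes.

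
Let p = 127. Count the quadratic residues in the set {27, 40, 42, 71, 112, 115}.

3

(27/127) = -1 → non-residue.
(40/127) = -1 → non-residue.
(42/127) = +1 → QR.
(71/127) = +1 → QR.
(112/127) = -1 → non-residue.
(115/127) = +1 → QR.
Total quadratic residues among the 6: 3.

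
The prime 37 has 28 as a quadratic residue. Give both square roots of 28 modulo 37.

37 ≡ 1 (mod 4), so we find a root by search.
Trying successive values, 18² = 324 ≡ 28 (mod 37). The other root is 37 − 18 = 19.

18, 19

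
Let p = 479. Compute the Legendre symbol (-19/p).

1

Euler's criterion: (-19/479) ≡ 460^239 (mod 479).
460^2 ≡ 361 (mod 479)
460^4 ≡ 33 (mod 479)
460^8 ≡ 131 (mod 479)
460^16 ≡ 396 (mod 479)
460^32 ≡ 183 (mod 479)
460^64 ≡ 438 (mod 479)
460^128 ≡ 244 (mod 479)
460^239 = 460^(128+64+32+8+4+2+1) ≡ 1 (mod 479).
Result is 1, so (-19/479) = 1.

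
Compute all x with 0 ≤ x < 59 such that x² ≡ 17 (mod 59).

Since 59 ≡ 3 (mod 4), a square root of 17 is 17^((59+1)/4) = 17^15 mod 59.
Repeated squaring: 17^2≡53, 17^4≡36, 17^8≡57 (mod 59).
17^15 = 17^(8+4+2+1) ≡ 28 (mod 59).
Check: 28² = 784 ≡ 17 (mod 59). The two roots are 28 and 31.

28, 31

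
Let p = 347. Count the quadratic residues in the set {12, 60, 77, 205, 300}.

(12/347) = +1 → QR.
(60/347) = -1 → non-residue.
(77/347) = -1 → non-residue.
(205/347) = +1 → QR.
(300/347) = +1 → QR.
Total quadratic residues among the 5: 3.

3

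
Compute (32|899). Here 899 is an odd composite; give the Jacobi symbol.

Pull out 2^5: since 899 ≡ 3 (mod 8), (2/899) = -1, so (2/899)^5 = -1.
Reached (1/899) = 1. Collecting the sign flips along the way, the symbol is -1.

-1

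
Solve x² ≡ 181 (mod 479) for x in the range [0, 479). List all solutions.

77, 402

Since 479 ≡ 3 (mod 4), a square root of 181 is 181^((479+1)/4) = 181^120 mod 479.
Repeated squaring: 181^2≡189, 181^4≡275, 181^8≡422, 181^16≡375, 181^32≡278, 181^64≡165 (mod 479).
181^120 = 181^(64+32+16+8) ≡ 77 (mod 479).
Check: 77² = 5929 ≡ 181 (mod 479). The two roots are 77 and 402.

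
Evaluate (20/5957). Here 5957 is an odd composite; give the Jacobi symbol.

-1

Pull out 2^2: since 5957 ≡ 5 (mod 8), (2/5957) = -1, so (2/5957)^2 = +1.
Reciprocity: 5 ≡ 1 and 5957 ≡ 1 (mod 4), so (5/5957) = +(5957/5).
Reduce top mod 5: now compute (2/5).
Pull out 2: since 5 ≡ 5 (mod 8), (2/5) = -1.
Reached (1/5) = 1. Collecting the sign flips along the way, the symbol is -1.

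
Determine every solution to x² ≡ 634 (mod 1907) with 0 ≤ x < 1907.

Since 1907 ≡ 3 (mod 4), a square root of 634 is 634^((1907+1)/4) = 634^477 mod 1907.
Repeated squaring: 634^2≡1486, 634^4≡1797, 634^8≡658, 634^16≡75, 634^32≡1811, 634^64≡1588, 634^128≡690, 634^256≡1257 (mod 1907).
634^477 = 634^(256+128+64+16+8+4+1) ≡ 1189 (mod 1907).
Check: 1189² = 1413721 ≡ 634 (mod 1907). The two roots are 718 and 1189.

718, 1189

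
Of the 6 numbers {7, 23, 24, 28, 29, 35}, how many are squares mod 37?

2

(7/37) = +1 → QR.
(23/37) = -1 → non-residue.
(24/37) = -1 → non-residue.
(28/37) = +1 → QR.
(29/37) = -1 → non-residue.
(35/37) = -1 → non-residue.
Total quadratic residues among the 6: 2.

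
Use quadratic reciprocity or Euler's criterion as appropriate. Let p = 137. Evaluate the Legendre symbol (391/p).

First reduce: 391 ≡ 117 (mod 137).
Reciprocity: 117 ≡ 1 and 137 ≡ 1 (mod 4), so (117/137) = +(137/117).
Reduce top mod 117: now compute (20/117).
Pull out 2^2: since 117 ≡ 5 (mod 8), (2/117) = -1, so (2/117)^2 = +1.
Reciprocity: 5 ≡ 1 and 117 ≡ 1 (mod 4), so (5/117) = +(117/5).
Reduce top mod 5: now compute (2/5).
Pull out 2: since 5 ≡ 5 (mod 8), (2/5) = -1.
Reached (1/5) = 1. Collecting the sign flips along the way, the symbol is -1.

-1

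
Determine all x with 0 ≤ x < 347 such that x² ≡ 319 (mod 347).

Since 347 ≡ 3 (mod 4), a square root of 319 is 319^((347+1)/4) = 319^87 mod 347.
Repeated squaring: 319^2≡90, 319^4≡119, 319^8≡281, 319^16≡192, 319^32≡82, 319^64≡131 (mod 347).
319^87 = 319^(64+16+4+2+1) ≡ 49 (mod 347).
Check: 49² = 2401 ≡ 319 (mod 347). The two roots are 49 and 298.

49, 298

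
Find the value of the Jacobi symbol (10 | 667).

Pull out 2: since 667 ≡ 3 (mod 8), (2/667) = -1.
Reciprocity: 5 ≡ 1 and 667 ≡ 3 (mod 4), so (5/667) = +(667/5).
Reduce top mod 5: now compute (2/5).
Pull out 2: since 5 ≡ 5 (mod 8), (2/5) = -1.
Reached (1/5) = 1. Collecting the sign flips along the way, the symbol is +1.

1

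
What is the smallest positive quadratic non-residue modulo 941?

2

(2/941) = −1, so 2 is the smallest positive non-residue mod 941.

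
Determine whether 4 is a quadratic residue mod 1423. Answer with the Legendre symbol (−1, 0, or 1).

Pull out 2^2: since 1423 ≡ 7 (mod 8), (2/1423) = +1, so (2/1423)^2 = +1.
Reached (1/1423) = 1. Collecting the sign flips along the way, the symbol is +1.

1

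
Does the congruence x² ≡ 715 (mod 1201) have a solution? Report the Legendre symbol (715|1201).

1

Reciprocity: 715 ≡ 3 and 1201 ≡ 1 (mod 4), so (715/1201) = +(1201/715).
Reduce top mod 715: now compute (486/715).
Pull out 2: since 715 ≡ 3 (mod 8), (2/715) = -1.
Reciprocity: 243 ≡ 3 and 715 ≡ 3 (mod 4), so (243/715) = −(715/243).
Reduce top mod 243: now compute (229/243).
Reciprocity: 229 ≡ 1 and 243 ≡ 3 (mod 4), so (229/243) = +(243/229).
Reduce top mod 229: now compute (14/229).
Pull out 2: since 229 ≡ 5 (mod 8), (2/229) = -1.
Reciprocity: 7 ≡ 3 and 229 ≡ 1 (mod 4), so (7/229) = +(229/7).
Reduce top mod 7: now compute (5/7).
Reciprocity: 5 ≡ 1 and 7 ≡ 3 (mod 4), so (5/7) = +(7/5).
Reduce top mod 5: now compute (2/5).
Pull out 2: since 5 ≡ 5 (mod 8), (2/5) = -1.
Reached (1/5) = 1. Collecting the sign flips along the way, the symbol is +1.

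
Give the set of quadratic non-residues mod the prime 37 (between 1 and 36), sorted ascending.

Square k = 1,…,18 (k and 37−k give the same square):
1²=1, 2²=4, 3²=9, 4²=16, 5²=25, 6²=36, 7²≡12, 8²≡27, 9²≡7, 10²≡26, 11²≡10, 12²≡33, 13²≡21, 14²≡11, 15²≡3, 16²≡34, 17²≡30, 18²≡28 (mod 37).
The residues are {1, 3, 4, 7, 9, 10, 11, 12, 16, 21, 25, 26, 27, 28, 30, 33, 34, 36}; the non-residues are the remaining 18 nonzero classes.

2, 5, 6, 8, 13, 14, 15, 17, 18, 19, 20, 22, 23, 24, 29, 31, 32, 35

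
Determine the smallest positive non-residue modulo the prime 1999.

(2/1999) = +1, so 2 is a residue.
(3/1999) = −1, so 3 is the smallest positive non-residue mod 1999.

3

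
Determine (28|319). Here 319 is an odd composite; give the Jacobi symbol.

Pull out 2^2: since 319 ≡ 7 (mod 8), (2/319) = +1, so (2/319)^2 = +1.
Reciprocity: 7 ≡ 3 and 319 ≡ 3 (mod 4), so (7/319) = −(319/7).
Reduce top mod 7: now compute (4/7).
Pull out 2^2: since 7 ≡ 7 (mod 8), (2/7) = +1, so (2/7)^2 = +1.
Reached (1/7) = 1. Collecting the sign flips along the way, the symbol is -1.

-1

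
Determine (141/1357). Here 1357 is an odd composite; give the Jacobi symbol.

-1

Reciprocity: 141 ≡ 1 and 1357 ≡ 1 (mod 4), so (141/1357) = +(1357/141).
Reduce top mod 141: now compute (88/141).
Pull out 2^3: since 141 ≡ 5 (mod 8), (2/141) = -1, so (2/141)^3 = -1.
Reciprocity: 11 ≡ 3 and 141 ≡ 1 (mod 4), so (11/141) = +(141/11).
Reduce top mod 11: now compute (9/11).
Reciprocity: 9 ≡ 1 and 11 ≡ 3 (mod 4), so (9/11) = +(11/9).
Reduce top mod 9: now compute (2/9).
Pull out 2: since 9 ≡ 1 (mod 8), (2/9) = +1.
Reached (1/9) = 1. Collecting the sign flips along the way, the symbol is -1.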